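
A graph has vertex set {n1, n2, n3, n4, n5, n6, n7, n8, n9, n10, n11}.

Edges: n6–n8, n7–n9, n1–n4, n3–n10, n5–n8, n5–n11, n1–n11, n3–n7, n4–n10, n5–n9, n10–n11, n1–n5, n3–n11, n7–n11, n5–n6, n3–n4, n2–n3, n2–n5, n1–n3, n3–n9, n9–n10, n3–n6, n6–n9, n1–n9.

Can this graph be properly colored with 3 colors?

Yes

The chromatic number is 3. n1, n3, n4 form a triangle, so at least 3 colors are needed.
3 colors suffice: color 1 → {n3, n5}; color 2 → {n2, n4, n8, n9, n11}; color 3 → {n1, n6, n7, n10}.
That is already a proper 3-coloring.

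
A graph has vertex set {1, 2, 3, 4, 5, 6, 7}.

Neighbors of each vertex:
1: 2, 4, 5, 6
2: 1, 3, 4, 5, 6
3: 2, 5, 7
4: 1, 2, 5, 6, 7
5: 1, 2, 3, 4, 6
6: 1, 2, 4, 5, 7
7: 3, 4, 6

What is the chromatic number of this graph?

1, 2, 4, 5, 6 form a clique, so at least 5 colors are needed.
5 colors suffice: color red → {3, 4}; color blue → {5, 7}; color green → {6}; color yellow → {2}; color purple → {1}. No two adjacent vertices share a color.

5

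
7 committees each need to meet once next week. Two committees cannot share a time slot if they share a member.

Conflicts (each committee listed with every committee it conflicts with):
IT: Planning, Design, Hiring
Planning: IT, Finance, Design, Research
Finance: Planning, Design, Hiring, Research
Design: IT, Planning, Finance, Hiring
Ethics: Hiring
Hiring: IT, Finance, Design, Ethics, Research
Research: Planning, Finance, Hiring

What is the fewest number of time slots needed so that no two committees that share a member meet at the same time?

3

Planning, Finance, Research all conflict with each other, so at least 3 time slots are needed.
3 time slots suffice: time slot 1 → {Planning, Hiring}; time slot 2 → {IT, Finance, Ethics}; time slot 3 → {Design, Research}. Each listed conflict is separated.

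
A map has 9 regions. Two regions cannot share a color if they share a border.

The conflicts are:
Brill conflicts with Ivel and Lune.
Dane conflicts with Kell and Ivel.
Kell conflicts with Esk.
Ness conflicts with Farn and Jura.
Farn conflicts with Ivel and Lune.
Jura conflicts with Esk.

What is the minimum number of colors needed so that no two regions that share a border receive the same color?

3

The cycle Ivel-Farn-Ness-Jura-Esk-Kell-Dane-Ivel has odd length 7, so it cannot be 2-colored; at least 3 colors are needed.
A valid assignment using 3 colors: Brill=1, Dane=3, Kell=1, Ness=2, Farn=1, Jura=1, Ivel=2, Esk=2, Lune=2. No two conflicting regions share a color.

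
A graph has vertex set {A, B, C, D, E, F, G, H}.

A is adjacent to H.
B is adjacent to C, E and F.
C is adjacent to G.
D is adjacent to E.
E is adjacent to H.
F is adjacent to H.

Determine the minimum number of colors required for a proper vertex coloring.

2

C and G are adjacent, so at least 2 colors are needed.
A valid assignment using 2 colors: A=2, B=1, C=2, D=1, E=2, F=2, G=1, H=1. Each edge has distinct colors on its endpoints.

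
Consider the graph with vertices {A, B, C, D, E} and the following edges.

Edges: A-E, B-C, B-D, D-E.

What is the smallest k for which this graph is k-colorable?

B and D are adjacent, so at least 2 colors are needed.
2 colors suffice: color red → {A, C, D}; color blue → {B, E}. No two adjacent vertices share a color.

2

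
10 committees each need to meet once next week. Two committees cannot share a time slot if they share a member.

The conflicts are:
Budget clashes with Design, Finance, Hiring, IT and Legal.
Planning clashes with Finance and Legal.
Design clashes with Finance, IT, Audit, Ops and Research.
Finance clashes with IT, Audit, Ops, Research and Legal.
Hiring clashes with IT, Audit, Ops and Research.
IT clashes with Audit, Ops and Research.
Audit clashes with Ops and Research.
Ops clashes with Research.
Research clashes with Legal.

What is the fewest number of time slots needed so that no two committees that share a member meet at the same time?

6

Design, Finance, IT, Audit, Ops, Research all conflict with each other, so at least 6 time slots are needed.
A valid assignment using 6 time slots: Budget=3, Planning=3, Design=6, Finance=1, Hiring=1, IT=2, Audit=4, Ops=5, Research=3, Legal=2. No two conflicting committees share a time slot.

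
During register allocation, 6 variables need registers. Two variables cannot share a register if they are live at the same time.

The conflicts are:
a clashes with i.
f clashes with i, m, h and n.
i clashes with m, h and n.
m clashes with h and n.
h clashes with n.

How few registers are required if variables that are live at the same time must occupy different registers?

f, i, m, h, n are mutually in conflict, so at least 5 registers are needed.
5 registers suffice: register 1 → {i}; register 2 → {a, f}; register 3 → {m}; register 4 → {n}; register 5 → {h}. Each listed conflict is separated.

5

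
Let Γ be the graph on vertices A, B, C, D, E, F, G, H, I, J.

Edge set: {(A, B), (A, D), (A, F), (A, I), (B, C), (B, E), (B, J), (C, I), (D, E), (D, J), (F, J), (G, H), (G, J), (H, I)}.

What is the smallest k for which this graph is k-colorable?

2

D and J are adjacent, so at least 2 colors are needed.
2 colors suffice: color 1 → {A, C, E, H, J}; color 2 → {B, D, F, G, I}. Every edge joins two different colors.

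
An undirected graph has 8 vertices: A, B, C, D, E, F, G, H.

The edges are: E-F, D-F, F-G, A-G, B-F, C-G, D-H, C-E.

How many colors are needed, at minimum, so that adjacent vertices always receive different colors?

2

B and F are adjacent, so at least 2 colors are needed.
A valid assignment using 2 colors: A=1, B=2, C=1, D=2, E=2, F=1, G=2, H=1. No two adjacent vertices share a color.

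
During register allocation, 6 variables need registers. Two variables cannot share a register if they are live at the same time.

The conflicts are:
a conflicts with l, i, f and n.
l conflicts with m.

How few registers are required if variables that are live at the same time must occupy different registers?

2

a and n conflict, so at least 2 registers are needed.
2 registers suffice: a=1, l=2, i=2, m=1, f=2, n=2. No two conflicting variables share a register.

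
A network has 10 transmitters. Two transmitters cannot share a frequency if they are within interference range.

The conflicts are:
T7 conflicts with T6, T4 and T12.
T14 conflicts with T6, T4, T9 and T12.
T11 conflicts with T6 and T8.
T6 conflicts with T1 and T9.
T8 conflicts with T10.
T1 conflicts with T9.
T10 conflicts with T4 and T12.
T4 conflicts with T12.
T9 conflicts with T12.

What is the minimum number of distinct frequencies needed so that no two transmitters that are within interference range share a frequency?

T14, T9, T12 are mutually in conflict, so at least 3 frequencies are needed.
3 frequencies suffice: frequency 1 → {T6, T8, T12}; frequency 2 → {T7, T14, T11, T1, T10}; frequency 3 → {T4, T9}. Every pair that conflicts lands in different frequencies.

3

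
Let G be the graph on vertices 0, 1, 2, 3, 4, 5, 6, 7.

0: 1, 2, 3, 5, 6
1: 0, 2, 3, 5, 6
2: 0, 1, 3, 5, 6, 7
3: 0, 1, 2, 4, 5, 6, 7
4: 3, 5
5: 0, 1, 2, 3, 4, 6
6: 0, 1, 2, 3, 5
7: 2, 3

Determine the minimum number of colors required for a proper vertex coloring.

0, 1, 2, 3, 5, 6 are mutually adjacent (a clique of size 6), so at least 6 colors are needed.
One proper 6-coloring: 0=f, 1=e, 2=c, 3=a, 4=c, 5=b, 6=d, 7=b. No two adjacent vertices share a color.

6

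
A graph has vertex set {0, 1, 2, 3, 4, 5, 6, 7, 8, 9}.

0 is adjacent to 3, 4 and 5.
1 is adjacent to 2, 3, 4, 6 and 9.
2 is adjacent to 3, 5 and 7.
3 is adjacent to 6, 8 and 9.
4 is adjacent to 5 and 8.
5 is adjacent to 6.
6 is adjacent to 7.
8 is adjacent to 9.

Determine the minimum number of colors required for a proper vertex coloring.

1, 3, 6 form a triangle, so at least 3 colors are needed.
A valid assignment using 3 colors: 0=blue, 1=blue, 2=green, 3=red, 4=green, 5=red, 6=green, 7=red, 8=blue, 9=green. No two adjacent vertices share a color.

3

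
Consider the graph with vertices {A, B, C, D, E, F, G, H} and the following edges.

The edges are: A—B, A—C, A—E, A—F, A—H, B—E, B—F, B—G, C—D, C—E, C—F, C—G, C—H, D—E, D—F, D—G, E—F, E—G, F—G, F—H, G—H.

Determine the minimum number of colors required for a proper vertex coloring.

5

C, D, E, F, G are mutually adjacent (a clique of size 5), so at least 5 colors are needed.
5 colors suffice: color red → {F}; color blue → {A, G}; color green → {E, H}; color yellow → {B, C}; color purple → {D}. Each edge has distinct colors on its endpoints.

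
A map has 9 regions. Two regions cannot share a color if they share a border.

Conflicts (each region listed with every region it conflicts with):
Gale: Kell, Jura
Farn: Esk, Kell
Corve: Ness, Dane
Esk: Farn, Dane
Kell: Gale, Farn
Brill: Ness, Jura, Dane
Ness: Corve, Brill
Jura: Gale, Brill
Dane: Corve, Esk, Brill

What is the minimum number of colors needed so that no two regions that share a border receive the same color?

The cycle Gale-Jura-Brill-Dane-Esk-Farn-Kell-Gale has odd length 7, so it cannot be 2-colored; at least 3 colors are needed.
3 colors suffice: color 1 → {Gale, Farn, Ness, Dane}; color 2 → {Corve, Esk, Kell, Brill}; color 3 → {Jura}. Each listed conflict is separated.

3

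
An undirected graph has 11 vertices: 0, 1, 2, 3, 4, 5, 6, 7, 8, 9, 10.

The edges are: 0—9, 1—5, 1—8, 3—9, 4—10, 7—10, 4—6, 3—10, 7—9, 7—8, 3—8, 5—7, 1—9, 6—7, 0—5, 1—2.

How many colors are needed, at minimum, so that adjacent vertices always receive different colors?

4 and 6 are adjacent, so at least 2 colors are needed.
2 colors suffice: color red → {0, 1, 3, 4, 7}; color blue → {2, 5, 6, 8, 9, 10}. Every edge joins two different colors.

2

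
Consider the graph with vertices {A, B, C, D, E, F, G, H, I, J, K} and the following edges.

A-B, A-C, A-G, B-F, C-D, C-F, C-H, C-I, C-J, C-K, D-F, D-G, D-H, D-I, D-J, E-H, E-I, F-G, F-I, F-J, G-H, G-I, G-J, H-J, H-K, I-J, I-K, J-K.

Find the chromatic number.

5

C, D, F, I, J are pairwise adjacent (a clique of size 5), so at least 5 colors are needed.
5 colors suffice: color 1 → {A, H, I}; color 2 → {B, C, E, G}; color 3 → {J}; color 4 → {F, K}; color 5 → {D}. No two adjacent vertices share a color.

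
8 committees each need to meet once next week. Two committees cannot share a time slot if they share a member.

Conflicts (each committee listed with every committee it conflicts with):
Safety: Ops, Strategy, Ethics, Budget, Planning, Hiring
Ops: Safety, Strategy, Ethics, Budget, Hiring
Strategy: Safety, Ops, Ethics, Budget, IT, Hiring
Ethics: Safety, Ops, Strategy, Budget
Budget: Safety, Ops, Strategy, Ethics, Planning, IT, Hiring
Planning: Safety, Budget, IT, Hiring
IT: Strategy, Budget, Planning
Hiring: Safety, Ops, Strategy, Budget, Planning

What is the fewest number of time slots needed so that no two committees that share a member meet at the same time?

5

Safety, Ops, Strategy, Budget, Hiring are mutually in conflict, so at least 5 time slots are needed.
5 time slots suffice: time slot 1 → {Budget}; time slot 2 → {Strategy, Planning}; time slot 3 → {Safety, IT}; time slot 4 → {Ethics, Hiring}; time slot 5 → {Ops}. Every pair that conflicts lands in different time slots.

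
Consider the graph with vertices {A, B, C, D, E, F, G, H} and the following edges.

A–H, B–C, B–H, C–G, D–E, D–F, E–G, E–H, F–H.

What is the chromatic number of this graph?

The cycle E-G-C-B-H-E has odd length 5, so it cannot be 2-colored; at least 3 colors are needed.
3 colors suffice: color red → {C, D, H}; color blue → {A, B, E, F}; color green → {G}. No two adjacent vertices share a color.

3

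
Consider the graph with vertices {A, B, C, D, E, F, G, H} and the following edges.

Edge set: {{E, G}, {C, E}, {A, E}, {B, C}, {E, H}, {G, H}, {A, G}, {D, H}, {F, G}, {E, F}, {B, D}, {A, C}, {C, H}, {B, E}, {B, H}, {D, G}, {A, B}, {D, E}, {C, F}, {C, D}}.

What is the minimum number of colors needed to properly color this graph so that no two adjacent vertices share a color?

5

B, C, D, E, H are mutually adjacent (a clique of size 5), so at least 5 colors are needed.
5 colors suffice: A=green, B=purple, C=blue, D=green, E=red, F=green, G=blue, H=yellow. No two adjacent vertices share a color.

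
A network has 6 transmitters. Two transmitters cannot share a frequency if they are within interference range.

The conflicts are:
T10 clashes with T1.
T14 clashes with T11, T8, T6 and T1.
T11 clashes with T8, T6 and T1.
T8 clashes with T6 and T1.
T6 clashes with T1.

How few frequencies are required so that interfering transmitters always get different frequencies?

T14, T11, T8, T6, T1 pairwise conflict, so at least 5 frequencies are needed.
A valid assignment using 5 frequencies: T10=2, T14=5, T11=2, T8=3, T6=4, T1=1. No two conflicting transmitters share a frequency.

5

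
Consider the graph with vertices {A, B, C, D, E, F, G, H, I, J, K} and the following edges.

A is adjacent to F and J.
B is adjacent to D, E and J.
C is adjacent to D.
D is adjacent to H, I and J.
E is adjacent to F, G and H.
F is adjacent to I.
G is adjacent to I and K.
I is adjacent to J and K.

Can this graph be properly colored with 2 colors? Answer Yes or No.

G, I, K are pairwise adjacent, so at least 3 colors are needed.
So 2 colors are not enough.

No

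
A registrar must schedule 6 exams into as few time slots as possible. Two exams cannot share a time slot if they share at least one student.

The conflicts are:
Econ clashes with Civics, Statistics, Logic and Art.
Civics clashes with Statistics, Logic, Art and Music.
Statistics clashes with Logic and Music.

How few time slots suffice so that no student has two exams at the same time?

Econ, Civics, Statistics, Logic all conflict with each other, so at least 4 time slots are needed.
4 time slots suffice: time slot 1 → {Civics}; time slot 2 → {Econ, Music}; time slot 3 → {Statistics, Art}; time slot 4 → {Logic}. Each listed conflict is separated.

4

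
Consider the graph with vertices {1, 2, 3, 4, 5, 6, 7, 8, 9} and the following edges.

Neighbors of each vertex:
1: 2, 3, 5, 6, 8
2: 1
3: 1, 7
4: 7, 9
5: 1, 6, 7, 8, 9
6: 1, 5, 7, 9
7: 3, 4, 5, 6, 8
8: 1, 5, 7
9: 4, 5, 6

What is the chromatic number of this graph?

3

1, 5, 8 are mutually adjacent, so at least 3 colors are needed.
3 colors suffice: 1=b, 2=a, 3=a, 4=a, 5=a, 6=c, 7=b, 8=c, 9=b. Each edge has distinct colors on its endpoints.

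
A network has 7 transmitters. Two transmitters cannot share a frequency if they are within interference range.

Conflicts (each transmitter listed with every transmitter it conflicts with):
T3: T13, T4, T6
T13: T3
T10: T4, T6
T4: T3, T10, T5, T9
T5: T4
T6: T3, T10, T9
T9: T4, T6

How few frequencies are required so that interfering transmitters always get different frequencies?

T4 and T5 conflict, so at least 2 frequencies are needed.
A valid assignment using 2 frequencies: T3=2, T13=1, T10=2, T4=1, T5=2, T6=1, T9=2. Each listed conflict is separated.

2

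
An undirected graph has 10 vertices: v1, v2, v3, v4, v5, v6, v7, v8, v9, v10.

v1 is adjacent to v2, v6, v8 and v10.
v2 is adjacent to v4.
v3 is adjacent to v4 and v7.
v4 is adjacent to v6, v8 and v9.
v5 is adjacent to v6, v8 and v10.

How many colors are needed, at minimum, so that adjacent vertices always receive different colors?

2

v5 and v8 are adjacent, so at least 2 colors are needed.
2 colors suffice: color R → {v1, v4, v5, v7}; color B → {v2, v3, v6, v8, v9, v10}. No two adjacent vertices share a color.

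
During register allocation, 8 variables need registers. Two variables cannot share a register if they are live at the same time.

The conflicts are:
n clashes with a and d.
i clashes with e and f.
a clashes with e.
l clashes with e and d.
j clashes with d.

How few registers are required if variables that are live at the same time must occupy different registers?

3

The cycle a-n-d-l-e-a has odd length 5, so it cannot be 2-colored; at least 3 registers are needed.
3 registers suffice: register 1 → {e, d, f}; register 2 → {i, a, l, j}; register 3 → {n}. No two conflicting variables share a register.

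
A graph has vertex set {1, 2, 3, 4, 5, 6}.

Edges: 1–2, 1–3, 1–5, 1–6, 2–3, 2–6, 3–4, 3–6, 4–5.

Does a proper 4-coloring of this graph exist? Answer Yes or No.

Yes

The chromatic number is 4. 1, 2, 3, 6 are pairwise adjacent (a clique of size 4), so at least 4 colors are needed.
One proper 4-coloring: 1=red, 2=yellow, 3=blue, 4=red, 5=blue, 6=green.
That is already a proper 4-coloring.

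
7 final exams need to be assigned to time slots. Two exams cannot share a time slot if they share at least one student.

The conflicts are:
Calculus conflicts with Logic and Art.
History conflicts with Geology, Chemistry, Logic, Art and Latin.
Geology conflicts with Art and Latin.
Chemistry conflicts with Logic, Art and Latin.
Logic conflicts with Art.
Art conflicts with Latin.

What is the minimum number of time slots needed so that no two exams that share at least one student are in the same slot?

History, Geology, Art, Latin are mutually in conflict, so at least 4 time slots are needed.
A valid assignment using 4 time slots: Calculus=2, History=2, Geology=4, Chemistry=4, Logic=3, Art=1, Latin=3. Each listed conflict is separated.

4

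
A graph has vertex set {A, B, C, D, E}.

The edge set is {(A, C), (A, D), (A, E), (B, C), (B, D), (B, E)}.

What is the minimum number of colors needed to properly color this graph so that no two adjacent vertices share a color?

A and D are adjacent, so at least 2 colors are needed.
A valid assignment using 2 colors: A=1, B=1, C=2, D=2, E=2. Every edge joins two different colors.

2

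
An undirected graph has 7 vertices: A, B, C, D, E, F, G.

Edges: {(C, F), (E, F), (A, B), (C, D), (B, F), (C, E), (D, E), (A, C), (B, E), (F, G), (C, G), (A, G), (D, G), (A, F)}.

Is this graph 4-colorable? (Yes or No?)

The chromatic number is 4. A, C, F, G form a clique, so at least 4 colors are needed.
4 colors suffice: color red → {B, C}; color blue → {D, F}; color green → {A, E}; color yellow → {G}.
That is already a proper 4-coloring.

Yes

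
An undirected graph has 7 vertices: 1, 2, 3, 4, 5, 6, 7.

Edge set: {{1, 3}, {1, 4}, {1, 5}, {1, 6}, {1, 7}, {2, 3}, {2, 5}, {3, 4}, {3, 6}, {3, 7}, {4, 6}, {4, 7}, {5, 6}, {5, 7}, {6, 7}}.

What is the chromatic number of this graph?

1, 3, 4, 6, 7 are pairwise adjacent (a clique of size 5), so at least 5 colors are needed.
5 colors suffice: 1=blue, 2=red, 3=yellow, 4=purple, 5=yellow, 6=red, 7=green. No two adjacent vertices share a color.

5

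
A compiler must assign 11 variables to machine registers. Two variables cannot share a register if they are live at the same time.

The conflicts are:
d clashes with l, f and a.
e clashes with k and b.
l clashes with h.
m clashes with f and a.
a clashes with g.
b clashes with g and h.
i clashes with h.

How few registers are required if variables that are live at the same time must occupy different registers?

2

m and f conflict, so at least 2 registers are needed.
2 registers suffice: register 1 → {d, e, m, g, h}; register 2 → {l, f, a, k, b, i}. Every pair that conflicts lands in different registers.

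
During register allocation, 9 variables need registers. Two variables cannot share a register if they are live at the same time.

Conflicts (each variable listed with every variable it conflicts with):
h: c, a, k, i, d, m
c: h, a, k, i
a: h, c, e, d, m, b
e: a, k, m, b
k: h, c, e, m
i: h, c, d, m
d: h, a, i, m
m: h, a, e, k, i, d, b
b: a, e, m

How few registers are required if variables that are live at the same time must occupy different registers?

4

h, i, d, m pairwise conflict, so at least 4 registers are needed.
4 registers suffice: h=2, c=1, a=3, e=2, k=3, i=3, d=4, m=1, b=4. No two conflicting variables share a register.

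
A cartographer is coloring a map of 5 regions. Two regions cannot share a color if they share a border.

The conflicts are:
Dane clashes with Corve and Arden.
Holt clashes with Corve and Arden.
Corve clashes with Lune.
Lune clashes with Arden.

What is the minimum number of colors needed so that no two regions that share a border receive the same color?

2

Holt and Corve conflict, so at least 2 colors are needed.
2 colors suffice: Dane=2, Holt=2, Corve=1, Lune=2, Arden=1. Each listed conflict is separated.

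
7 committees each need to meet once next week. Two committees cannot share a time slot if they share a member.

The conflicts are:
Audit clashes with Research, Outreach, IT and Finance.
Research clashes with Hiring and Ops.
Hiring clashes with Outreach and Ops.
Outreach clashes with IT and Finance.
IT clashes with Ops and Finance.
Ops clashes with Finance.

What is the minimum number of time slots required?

4

Audit, Outreach, IT, Finance are mutually in conflict, so at least 4 time slots are needed.
Using 4 time slots: Audit=3, Research=1, Hiring=2, Outreach=4, IT=1, Ops=3, Finance=2. Each listed conflict is separated.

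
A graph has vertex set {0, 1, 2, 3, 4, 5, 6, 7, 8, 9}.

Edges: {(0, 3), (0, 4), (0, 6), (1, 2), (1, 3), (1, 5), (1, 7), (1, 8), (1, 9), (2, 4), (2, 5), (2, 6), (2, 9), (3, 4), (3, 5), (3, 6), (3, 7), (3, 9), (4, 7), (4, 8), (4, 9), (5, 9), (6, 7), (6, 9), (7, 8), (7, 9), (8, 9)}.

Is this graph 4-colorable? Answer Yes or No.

Yes

The chromatic number is 4. 4, 7, 8, 9 are pairwise adjacent (a clique of size 4), so at least 4 colors are needed.
4 colors suffice: color a → {0, 9}; color b → {2, 3, 8}; color c → {1, 4, 6}; color d → {5, 7}.
That is already a proper 4-coloring.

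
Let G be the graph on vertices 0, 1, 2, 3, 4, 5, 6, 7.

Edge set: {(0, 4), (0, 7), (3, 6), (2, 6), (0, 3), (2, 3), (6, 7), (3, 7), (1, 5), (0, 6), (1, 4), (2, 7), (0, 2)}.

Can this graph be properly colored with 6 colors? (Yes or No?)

The chromatic number is 5. 0, 2, 3, 6, 7 form a clique, so at least 5 colors are needed.
5 colors suffice: 0=a, 1=a, 2=b, 3=c, 4=b, 5=b, 6=d, 7=e.
Since 6 ≥ 5, a proper 6-coloring certainly exists.

Yes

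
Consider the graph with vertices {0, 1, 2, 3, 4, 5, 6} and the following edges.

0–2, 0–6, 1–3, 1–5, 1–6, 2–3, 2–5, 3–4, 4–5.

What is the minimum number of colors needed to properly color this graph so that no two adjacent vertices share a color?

The cycle 2-5-1-6-0-2 has odd length 5, so it cannot be 2-colored; at least 3 colors are needed.
3 colors suffice: color a → {1, 2, 4}; color b → {3, 5, 6}; color c → {0}. Each edge has distinct colors on its endpoints.

3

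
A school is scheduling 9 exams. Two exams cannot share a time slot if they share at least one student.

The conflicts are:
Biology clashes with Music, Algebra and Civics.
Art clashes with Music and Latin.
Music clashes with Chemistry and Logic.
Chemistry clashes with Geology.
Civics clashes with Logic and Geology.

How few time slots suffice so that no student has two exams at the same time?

3

The cycle Civics-Geology-Chemistry-Music-Biology-Civics has odd length 5, so it cannot be 2-colored; at least 3 time slots are needed.
3 time slots suffice: Biology=2, Art=2, Music=1, Algebra=1, Latin=1, Chemistry=2, Civics=1, Logic=2, Geology=3. No two conflicting exams share a time slot.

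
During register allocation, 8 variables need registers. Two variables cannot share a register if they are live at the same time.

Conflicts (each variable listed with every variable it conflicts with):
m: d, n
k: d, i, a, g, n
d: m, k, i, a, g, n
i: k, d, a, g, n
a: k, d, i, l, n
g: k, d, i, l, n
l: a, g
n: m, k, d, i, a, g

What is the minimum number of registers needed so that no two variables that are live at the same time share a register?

5

k, d, i, a, n pairwise conflict, so at least 5 registers are needed.
5 registers suffice: register 1 → {l, n}; register 2 → {d}; register 3 → {m, k}; register 4 → {i}; register 5 → {a, g}. Every pair that conflicts lands in different registers.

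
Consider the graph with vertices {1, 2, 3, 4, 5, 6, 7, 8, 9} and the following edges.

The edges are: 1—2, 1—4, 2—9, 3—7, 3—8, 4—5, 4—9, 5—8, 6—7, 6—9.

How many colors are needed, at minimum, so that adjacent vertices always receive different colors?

The cycle 7-6-9-4-5-8-3-7 has odd length 7, so it cannot be 2-colored; at least 3 colors are needed.
3 colors suffice: 1=blue, 2=red, 3=red, 4=red, 5=green, 6=red, 7=blue, 8=blue, 9=blue. Every edge joins two different colors.

3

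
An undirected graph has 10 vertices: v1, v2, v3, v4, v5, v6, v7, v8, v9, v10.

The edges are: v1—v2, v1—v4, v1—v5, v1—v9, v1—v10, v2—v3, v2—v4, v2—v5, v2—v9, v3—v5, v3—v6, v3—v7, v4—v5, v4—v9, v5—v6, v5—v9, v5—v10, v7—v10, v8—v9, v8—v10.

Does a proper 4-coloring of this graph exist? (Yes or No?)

No

v1, v2, v4, v5, v9 are mutually adjacent (a clique of size 5), so at least 5 colors are needed.
So 4 colors are not enough.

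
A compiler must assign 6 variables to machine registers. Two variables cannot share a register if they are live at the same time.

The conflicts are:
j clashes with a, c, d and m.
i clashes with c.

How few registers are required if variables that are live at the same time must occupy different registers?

j and c conflict, so at least 2 registers are needed.
A valid assignment using 2 registers: j=1, i=1, a=2, c=2, d=2, m=2. Every pair that conflicts lands in different registers.

2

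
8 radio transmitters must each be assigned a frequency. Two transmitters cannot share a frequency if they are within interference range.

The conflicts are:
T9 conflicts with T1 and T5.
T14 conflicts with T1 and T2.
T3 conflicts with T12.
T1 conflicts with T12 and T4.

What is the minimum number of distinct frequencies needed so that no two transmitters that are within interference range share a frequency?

2

T1 and T12 conflict, so at least 2 frequencies are needed.
Using 2 frequencies: T9=2, T14=2, T3=1, T1=1, T12=2, T5=1, T4=2, T2=1. No two conflicting transmitters share a frequency.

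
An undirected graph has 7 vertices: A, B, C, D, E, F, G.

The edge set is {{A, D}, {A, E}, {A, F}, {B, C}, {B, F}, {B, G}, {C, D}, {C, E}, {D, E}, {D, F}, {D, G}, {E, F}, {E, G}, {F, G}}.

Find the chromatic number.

4

A, D, E, F are pairwise adjacent (a clique of size 4), so at least 4 colors are needed.
4 colors suffice: A=4, B=1, C=2, D=1, E=3, F=2, G=4. Each edge has distinct colors on its endpoints.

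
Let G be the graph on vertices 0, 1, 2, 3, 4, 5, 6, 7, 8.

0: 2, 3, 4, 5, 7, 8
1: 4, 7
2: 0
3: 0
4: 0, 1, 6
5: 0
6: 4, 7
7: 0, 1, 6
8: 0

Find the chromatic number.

2

0 and 4 are adjacent, so at least 2 colors are needed.
One proper 2-coloring: 0=red, 1=red, 2=blue, 3=blue, 4=blue, 5=blue, 6=red, 7=blue, 8=blue. Every edge joins two different colors.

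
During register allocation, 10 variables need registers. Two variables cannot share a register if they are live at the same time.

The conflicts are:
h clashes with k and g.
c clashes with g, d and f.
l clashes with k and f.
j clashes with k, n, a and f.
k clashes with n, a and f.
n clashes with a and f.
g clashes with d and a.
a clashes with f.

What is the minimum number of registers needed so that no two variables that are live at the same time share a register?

j, k, n, a, f are mutually in conflict, so at least 5 registers are needed.
5 registers suffice: register 1 → {g, f}; register 2 → {c, k}; register 3 → {h, l, d, a}; register 4 → {n}; register 5 → {j}. No two conflicting variables share a register.

5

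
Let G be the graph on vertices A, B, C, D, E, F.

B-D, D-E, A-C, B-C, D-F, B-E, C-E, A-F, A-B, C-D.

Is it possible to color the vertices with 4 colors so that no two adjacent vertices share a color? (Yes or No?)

Yes

The chromatic number is 4. B, C, D, E are mutually adjacent (a clique of size 4), so at least 4 colors are needed.
4 colors suffice: A=2, B=1, C=3, D=2, E=4, F=1.
That is already a proper 4-coloring.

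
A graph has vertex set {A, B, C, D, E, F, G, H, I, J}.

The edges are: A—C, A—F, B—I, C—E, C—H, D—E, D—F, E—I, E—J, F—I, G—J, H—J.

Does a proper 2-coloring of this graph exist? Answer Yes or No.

The cycle C-E-D-F-A-C has odd length 5, so it cannot be 2-colored; at least 3 colors are needed.
So 2 colors are not enough.

No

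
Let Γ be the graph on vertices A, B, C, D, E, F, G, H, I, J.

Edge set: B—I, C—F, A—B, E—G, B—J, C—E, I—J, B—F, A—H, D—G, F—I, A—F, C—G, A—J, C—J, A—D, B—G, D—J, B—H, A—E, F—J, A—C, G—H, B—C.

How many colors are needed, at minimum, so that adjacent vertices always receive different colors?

5

A, B, C, F, J form a clique, so at least 5 colors are needed.
A valid assignment using 5 colors: A=2, B=1, C=3, D=1, E=1, F=5, G=2, H=3, I=2, J=4. No two adjacent vertices share a color.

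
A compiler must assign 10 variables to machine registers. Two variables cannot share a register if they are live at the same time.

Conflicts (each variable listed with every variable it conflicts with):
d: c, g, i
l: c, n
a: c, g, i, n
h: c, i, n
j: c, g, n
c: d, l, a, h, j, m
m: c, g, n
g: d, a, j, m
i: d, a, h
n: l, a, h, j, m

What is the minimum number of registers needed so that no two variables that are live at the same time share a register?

h and n conflict, so at least 2 registers are needed.
2 registers suffice: register 1 → {c, g, i, n}; register 2 → {d, l, a, h, j, m}. Each listed conflict is separated.

2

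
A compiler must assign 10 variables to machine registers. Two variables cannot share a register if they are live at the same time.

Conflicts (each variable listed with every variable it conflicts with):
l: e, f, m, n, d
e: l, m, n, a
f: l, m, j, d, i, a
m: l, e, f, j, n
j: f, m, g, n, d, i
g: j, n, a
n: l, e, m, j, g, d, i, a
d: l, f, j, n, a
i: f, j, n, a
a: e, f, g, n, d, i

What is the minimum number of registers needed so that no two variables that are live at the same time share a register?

4

l, e, m, n pairwise conflict, so at least 4 registers are needed.
4 registers suffice: register 1 → {f, n}; register 2 → {l, j, a}; register 3 → {m, g, d, i}; register 4 → {e}. No two conflicting variables share a register.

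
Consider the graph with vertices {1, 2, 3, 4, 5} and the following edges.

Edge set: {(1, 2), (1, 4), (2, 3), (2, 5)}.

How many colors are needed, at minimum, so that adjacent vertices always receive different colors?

1 and 2 are adjacent, so at least 2 colors are needed.
A valid assignment using 2 colors: 1=b, 2=a, 3=b, 4=a, 5=b. No two adjacent vertices share a color.

2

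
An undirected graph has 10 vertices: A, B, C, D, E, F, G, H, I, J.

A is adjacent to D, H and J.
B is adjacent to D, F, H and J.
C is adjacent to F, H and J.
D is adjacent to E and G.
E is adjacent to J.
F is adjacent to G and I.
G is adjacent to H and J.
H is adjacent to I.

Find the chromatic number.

2

A and H are adjacent, so at least 2 colors are needed.
A valid assignment using 2 colors: A=blue, B=blue, C=blue, D=red, E=blue, F=red, G=blue, H=red, I=blue, J=red. Each edge has distinct colors on its endpoints.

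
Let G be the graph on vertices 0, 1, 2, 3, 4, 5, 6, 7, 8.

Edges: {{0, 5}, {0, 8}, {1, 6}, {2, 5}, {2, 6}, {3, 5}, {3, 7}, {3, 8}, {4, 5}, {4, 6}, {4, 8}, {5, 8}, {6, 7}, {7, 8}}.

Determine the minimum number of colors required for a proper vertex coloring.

3

4, 5, 8 form a triangle, so at least 3 colors are needed.
3 colors suffice: color a → {1, 5, 7}; color b → {6, 8}; color c → {0, 2, 3, 4}. Each edge has distinct colors on its endpoints.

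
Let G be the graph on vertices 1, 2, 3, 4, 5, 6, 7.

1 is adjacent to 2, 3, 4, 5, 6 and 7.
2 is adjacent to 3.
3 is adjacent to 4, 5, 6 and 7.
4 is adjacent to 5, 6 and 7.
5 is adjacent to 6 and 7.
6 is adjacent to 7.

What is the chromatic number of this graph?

6

1, 3, 4, 5, 6, 7 are mutually adjacent (a clique of size 6), so at least 6 colors are needed.
One proper 6-coloring: 1=red, 2=green, 3=blue, 4=purple, 5=orange, 6=green, 7=yellow. Each edge has distinct colors on its endpoints.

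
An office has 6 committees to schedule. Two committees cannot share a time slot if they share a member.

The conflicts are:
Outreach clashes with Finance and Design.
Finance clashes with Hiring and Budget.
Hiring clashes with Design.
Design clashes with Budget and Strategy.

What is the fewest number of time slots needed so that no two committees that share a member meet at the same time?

Finance and Hiring conflict, so at least 2 time slots are needed.
2 time slots suffice: Outreach=2, Finance=1, Hiring=2, Design=1, Budget=2, Strategy=2. Each listed conflict is separated.

2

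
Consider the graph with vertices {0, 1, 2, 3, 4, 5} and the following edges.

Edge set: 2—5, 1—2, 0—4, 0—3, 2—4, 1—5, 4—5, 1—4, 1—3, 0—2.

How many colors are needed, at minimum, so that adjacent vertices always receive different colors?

4

1, 2, 4, 5 are pairwise adjacent (a clique of size 4), so at least 4 colors are needed.
4 colors suffice: color a → {3, 4}; color b → {0, 1}; color c → {2}; color d → {5}. Each edge has distinct colors on its endpoints.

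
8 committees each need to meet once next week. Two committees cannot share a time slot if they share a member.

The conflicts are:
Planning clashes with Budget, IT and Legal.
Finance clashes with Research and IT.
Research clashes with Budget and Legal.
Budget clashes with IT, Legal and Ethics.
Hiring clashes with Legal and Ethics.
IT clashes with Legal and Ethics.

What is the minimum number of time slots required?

4

Planning, Budget, IT, Legal are mutually in conflict, so at least 4 time slots are needed.
4 time slots suffice: time slot 1 → {Finance, Budget, Hiring}; time slot 2 → {Legal, Ethics}; time slot 3 → {Research, IT}; time slot 4 → {Planning}. Each listed conflict is separated.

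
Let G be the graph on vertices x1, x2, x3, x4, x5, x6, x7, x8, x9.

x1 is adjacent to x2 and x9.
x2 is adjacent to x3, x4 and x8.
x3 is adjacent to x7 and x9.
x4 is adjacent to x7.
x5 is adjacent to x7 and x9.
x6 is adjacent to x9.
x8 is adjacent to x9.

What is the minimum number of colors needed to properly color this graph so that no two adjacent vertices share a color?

2

x4 and x7 are adjacent, so at least 2 colors are needed.
One proper 2-coloring: x1=2, x2=1, x3=2, x4=2, x5=2, x6=2, x7=1, x8=2, x9=1. Each edge has distinct colors on its endpoints.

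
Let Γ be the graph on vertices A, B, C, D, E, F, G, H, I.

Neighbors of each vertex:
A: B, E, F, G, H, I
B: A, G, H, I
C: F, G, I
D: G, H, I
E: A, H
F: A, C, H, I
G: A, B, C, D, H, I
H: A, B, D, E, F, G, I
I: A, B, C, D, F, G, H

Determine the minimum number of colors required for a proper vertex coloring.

5

A, B, G, H, I form a clique, so at least 5 colors are needed.
5 colors suffice: color 1 → {E, I}; color 2 → {C, H}; color 3 → {A, D}; color 4 → {F, G}; color 5 → {B}. Each edge has distinct colors on its endpoints.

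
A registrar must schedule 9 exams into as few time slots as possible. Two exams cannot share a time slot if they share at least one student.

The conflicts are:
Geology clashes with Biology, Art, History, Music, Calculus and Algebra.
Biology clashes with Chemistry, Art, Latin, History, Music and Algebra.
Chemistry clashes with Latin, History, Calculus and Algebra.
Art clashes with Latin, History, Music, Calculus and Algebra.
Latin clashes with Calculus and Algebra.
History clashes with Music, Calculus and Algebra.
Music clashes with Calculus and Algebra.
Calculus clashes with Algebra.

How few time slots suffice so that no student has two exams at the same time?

6

Geology, Biology, Art, History, Music, Algebra pairwise conflict, so at least 6 time slots are needed.
6 time slots suffice: Geology=5, Biology=3, Chemistry=2, Art=2, Latin=4, History=4, Music=6, Calculus=3, Algebra=1. No two conflicting exams share a time slot.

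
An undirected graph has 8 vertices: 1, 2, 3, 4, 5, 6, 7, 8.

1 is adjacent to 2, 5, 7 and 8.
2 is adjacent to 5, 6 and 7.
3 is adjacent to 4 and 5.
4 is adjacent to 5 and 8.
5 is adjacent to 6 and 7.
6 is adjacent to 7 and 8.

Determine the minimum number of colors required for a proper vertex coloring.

2, 5, 6, 7 form a clique, so at least 4 colors are needed.
4 colors suffice: 1=b, 2=d, 3=c, 4=b, 5=a, 6=b, 7=c, 8=a. No two adjacent vertices share a color.

4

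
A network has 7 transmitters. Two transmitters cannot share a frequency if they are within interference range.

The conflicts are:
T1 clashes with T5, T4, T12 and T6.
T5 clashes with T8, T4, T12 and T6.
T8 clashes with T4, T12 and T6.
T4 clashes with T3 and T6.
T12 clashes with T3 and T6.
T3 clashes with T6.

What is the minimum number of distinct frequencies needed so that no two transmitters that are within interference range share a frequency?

T5, T8, T12, T6 pairwise conflict, so at least 4 frequencies are needed.
Using 4 frequencies: T1=4, T5=3, T8=4, T4=2, T12=2, T3=3, T6=1. Every pair that conflicts lands in different frequencies.

4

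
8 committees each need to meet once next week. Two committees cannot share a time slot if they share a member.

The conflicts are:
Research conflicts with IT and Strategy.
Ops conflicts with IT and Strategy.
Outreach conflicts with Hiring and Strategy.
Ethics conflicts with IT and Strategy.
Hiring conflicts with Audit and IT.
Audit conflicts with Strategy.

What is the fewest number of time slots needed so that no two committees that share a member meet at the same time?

The cycle IT-Hiring-Audit-Strategy-Ops-IT has odd length 5, so it cannot be 2-colored; at least 3 time slots are needed.
3 time slots suffice: time slot 1 → {IT, Strategy}; time slot 2 → {Research, Ops, Ethics, Hiring}; time slot 3 → {Outreach, Audit}. Each listed conflict is separated.

3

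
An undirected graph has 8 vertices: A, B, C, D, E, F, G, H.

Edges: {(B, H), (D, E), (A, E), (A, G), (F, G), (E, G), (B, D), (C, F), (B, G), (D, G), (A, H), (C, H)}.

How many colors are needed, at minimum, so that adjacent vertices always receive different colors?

A, E, G are mutually adjacent, so at least 3 colors are needed.
3 colors suffice: color red → {G, H}; color blue → {B, C, E}; color green → {A, D, F}. No two adjacent vertices share a color.

3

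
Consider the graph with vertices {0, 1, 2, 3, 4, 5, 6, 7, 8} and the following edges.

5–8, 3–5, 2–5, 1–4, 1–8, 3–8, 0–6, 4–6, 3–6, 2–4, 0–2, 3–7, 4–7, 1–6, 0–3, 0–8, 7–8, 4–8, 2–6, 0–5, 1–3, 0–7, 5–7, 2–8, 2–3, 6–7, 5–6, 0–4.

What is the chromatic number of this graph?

0, 2, 3, 5, 6 are mutually adjacent (a clique of size 5), so at least 5 colors are needed.
5 colors suffice: color a → {6, 8}; color b → {0, 1}; color c → {3, 4}; color d → {5}; color e → {2, 7}. No two adjacent vertices share a color.

5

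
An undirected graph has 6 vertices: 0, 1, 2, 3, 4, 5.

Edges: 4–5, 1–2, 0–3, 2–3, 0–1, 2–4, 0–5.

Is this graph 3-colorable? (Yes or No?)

Yes

The chromatic number is 3. The cycle 0-3-2-4-5-0 has odd length 5, so it cannot be 2-colored; at least 3 colors are needed.
One proper 3-coloring: 0=a, 1=b, 2=a, 3=b, 4=c, 5=b.
That is already a proper 3-coloring.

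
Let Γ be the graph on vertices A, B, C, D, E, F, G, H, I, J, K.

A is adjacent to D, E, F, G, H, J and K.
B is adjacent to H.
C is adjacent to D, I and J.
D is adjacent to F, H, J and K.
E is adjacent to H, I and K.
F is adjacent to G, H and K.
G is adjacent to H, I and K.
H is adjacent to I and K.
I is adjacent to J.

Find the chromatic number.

5

A, F, G, H, K are mutually adjacent (a clique of size 5), so at least 5 colors are needed.
A valid assignment using 5 colors: A=blue, B=blue, C=yellow, D=green, E=green, F=purple, G=green, H=red, I=blue, J=red, K=yellow. Each edge has distinct colors on its endpoints.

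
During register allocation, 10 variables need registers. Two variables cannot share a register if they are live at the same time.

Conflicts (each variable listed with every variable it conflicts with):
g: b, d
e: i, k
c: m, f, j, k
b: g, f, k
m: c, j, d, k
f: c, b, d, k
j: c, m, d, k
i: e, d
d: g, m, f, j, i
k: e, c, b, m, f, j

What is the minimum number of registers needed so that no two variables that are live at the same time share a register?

4

c, m, j, k are mutually in conflict, so at least 4 registers are needed.
4 registers suffice: g=2, e=3, c=3, b=3, m=4, f=2, j=2, i=2, d=1, k=1. Each listed conflict is separated.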